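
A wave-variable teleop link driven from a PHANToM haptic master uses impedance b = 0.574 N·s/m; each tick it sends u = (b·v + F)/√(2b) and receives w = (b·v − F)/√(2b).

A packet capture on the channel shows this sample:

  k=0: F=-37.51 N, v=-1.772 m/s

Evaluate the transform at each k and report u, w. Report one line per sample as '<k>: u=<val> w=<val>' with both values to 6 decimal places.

k=0: b·v=0.574×(-1.772)=-1.017128; √(2b)=1.071448; u=(-1.017128+(-37.51))/1.071448=-35.958014, w=(-1.017128−(-37.51))/1.071448=34.059408

0: u=-35.958014 w=34.059408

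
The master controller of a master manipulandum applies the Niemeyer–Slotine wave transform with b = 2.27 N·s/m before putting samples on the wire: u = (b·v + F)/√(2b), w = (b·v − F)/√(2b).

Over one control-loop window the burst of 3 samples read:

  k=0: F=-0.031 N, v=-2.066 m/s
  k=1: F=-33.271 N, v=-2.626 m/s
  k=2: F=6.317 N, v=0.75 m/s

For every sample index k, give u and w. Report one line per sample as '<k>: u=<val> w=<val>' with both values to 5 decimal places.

0: u=-2.21559 w=-2.18649
1: u=-18.41250 w=12.81721
2: u=3.76374 w=-2.16569

k=0: b·v=2.27×(-2.066)=-4.68982; √(2b)=2.13073; u=(-4.68982+(-0.031))/2.13073=-2.21559, w=(-4.68982−(-0.031))/2.13073=-2.18649
k=1: b·v=2.27×(-2.626)=-5.96102; √(2b)=2.13073; u=(-5.96102+(-33.271))/2.13073=-18.41250, w=(-5.96102−(-33.271))/2.13073=12.81721
k=2: b·v=2.27×0.75=1.70250; √(2b)=2.13073; u=(1.70250+6.317)/2.13073=3.76374, w=(1.70250−6.317)/2.13073=-2.16569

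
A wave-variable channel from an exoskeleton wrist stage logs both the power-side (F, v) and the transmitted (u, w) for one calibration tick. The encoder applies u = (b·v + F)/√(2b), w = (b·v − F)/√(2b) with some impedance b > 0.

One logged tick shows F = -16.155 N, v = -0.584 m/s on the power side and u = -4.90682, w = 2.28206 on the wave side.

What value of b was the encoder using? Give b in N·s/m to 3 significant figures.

b = 10.1 N·s/m

u + w = -2.6248;  u + w = √(2b)·v, so √(2b) = -2.6248/(-0.584) = 4.4945.
b = (√(2b))²/2 = 20.2001/2 = 10.1000.
(Check via u − w = 2F/√(2b): u − w = -7.1889, 2F/√(2b) = -7.1889.)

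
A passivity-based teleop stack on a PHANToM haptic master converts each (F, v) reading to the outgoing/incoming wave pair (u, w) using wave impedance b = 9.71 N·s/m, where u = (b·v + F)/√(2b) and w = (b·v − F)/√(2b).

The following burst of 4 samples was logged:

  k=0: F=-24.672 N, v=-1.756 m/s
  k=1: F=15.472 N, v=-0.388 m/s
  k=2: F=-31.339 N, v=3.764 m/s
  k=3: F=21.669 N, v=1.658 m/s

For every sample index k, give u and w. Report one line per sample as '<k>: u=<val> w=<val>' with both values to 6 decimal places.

0: u=-9.467786 w=1.729422
1: u=2.656006 w=-4.365849
2: u=1.182133 w=15.405111
3: u=8.570407 w=-1.263911

k=0: b·v=9.71×(-1.756)=-17.050760; √(2b)=4.406813; u=(-17.050760+(-24.672))/4.406813=-9.467786, w=(-17.050760−(-24.672))/4.406813=1.729422
k=1: b·v=9.71×(-0.388)=-3.767480; √(2b)=4.406813; u=(-3.767480+15.472)/4.406813=2.656006, w=(-3.767480−15.472)/4.406813=-4.365849
k=2: b·v=9.71×3.764=36.548440; √(2b)=4.406813; u=(36.548440+(-31.339))/4.406813=1.182133, w=(36.548440−(-31.339))/4.406813=15.405111
k=3: b·v=9.71×1.658=16.099180; √(2b)=4.406813; u=(16.099180+21.669)/4.406813=8.570407, w=(16.099180−21.669)/4.406813=-1.263911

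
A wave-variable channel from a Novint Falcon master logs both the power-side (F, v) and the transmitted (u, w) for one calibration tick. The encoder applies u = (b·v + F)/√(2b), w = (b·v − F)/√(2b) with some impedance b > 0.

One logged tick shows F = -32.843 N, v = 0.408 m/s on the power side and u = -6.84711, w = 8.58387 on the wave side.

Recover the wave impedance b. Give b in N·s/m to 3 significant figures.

u + w = 1.73676;  u + w = √(2b)·v, so √(2b) = 1.73676/0.408 = 4.25676.
b = (√(2b))²/2 = 18.12005/2 = 9.06002.
(Check via u − w = 2F/√(2b): u − w = -15.43098, 2F/√(2b) = -15.43097.)

b = 9.06 N·s/m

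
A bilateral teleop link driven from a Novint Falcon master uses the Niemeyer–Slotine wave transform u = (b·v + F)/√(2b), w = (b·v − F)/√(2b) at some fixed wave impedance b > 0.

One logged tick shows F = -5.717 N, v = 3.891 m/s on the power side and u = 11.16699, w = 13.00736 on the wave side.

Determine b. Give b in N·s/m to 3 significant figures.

u + w = 24.1744;  u + w = √(2b)·v, so √(2b) = 24.1744/3.891 = 6.2129.
b = (√(2b))²/2 = 38.6000/2 = 19.3000.
(Check via u − w = 2F/√(2b): u − w = -1.8404, 2F/√(2b) = -1.8404.)

b = 19.3 N·s/m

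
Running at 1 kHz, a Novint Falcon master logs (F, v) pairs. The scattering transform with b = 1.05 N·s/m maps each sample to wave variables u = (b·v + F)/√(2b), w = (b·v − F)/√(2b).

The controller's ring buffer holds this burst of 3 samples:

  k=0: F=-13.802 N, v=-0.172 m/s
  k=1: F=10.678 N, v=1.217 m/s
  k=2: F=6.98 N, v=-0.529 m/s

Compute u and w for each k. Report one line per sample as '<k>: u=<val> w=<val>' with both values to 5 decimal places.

k=0: b·v=1.05×(-0.172)=-0.18060; √(2b)=1.44914; u=(-0.18060+(-13.802))/1.44914=-9.64891, w=(-0.18060−(-13.802))/1.44914=9.39966
k=1: b·v=1.05×1.217=1.27785; √(2b)=1.44914; u=(1.27785+10.678)/1.44914=8.25032, w=(1.27785−10.678)/1.44914=-6.48672
k=2: b·v=1.05×(-0.529)=-0.55545; √(2b)=1.44914; u=(-0.55545+6.98)/1.44914=4.43336, w=(-0.55545−6.98)/1.44914=-5.19995

0: u=-9.64891 w=9.39966
1: u=8.25032 w=-6.48672
2: u=4.43336 w=-5.19995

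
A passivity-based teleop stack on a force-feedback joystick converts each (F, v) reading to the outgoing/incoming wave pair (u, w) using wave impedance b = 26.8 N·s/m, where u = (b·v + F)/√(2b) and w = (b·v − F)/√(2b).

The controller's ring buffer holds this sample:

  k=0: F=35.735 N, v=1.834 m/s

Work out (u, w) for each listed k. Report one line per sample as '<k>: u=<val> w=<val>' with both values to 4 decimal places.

k=0: b·v=26.8×1.834=49.1512; √(2b)=7.3212; u=(49.1512+35.735)/7.3212=11.5946, w=(49.1512−35.735)/7.3212=1.8325

0: u=11.5946 w=1.8325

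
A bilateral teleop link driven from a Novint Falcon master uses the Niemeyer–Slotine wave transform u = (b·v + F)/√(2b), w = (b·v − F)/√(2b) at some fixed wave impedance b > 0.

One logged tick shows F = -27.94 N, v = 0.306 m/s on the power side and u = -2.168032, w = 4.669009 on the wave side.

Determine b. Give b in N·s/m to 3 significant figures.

u + w = 2.500977;  u + w = √(2b)·v, so √(2b) = 2.500977/0.306 = 8.173127.
b = (√(2b))²/2 = 66.800012/2 = 33.400006.
(Check via u − w = 2F/√(2b): u − w = -6.837041, 2F/√(2b) = -6.837040.)

b = 33.4 N·s/m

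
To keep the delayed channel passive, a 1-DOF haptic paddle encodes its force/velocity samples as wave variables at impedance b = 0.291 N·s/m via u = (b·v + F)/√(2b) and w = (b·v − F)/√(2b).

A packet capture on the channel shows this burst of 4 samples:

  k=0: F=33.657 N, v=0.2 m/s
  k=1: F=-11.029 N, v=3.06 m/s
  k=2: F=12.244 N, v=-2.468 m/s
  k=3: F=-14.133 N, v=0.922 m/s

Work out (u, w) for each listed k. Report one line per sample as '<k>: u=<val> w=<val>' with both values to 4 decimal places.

k=0: b·v=0.291×0.2=0.0582; √(2b)=0.7629; u=(0.0582+33.657)/0.7629=44.1941, w=(0.0582−33.657)/0.7629=-44.0415
k=1: b·v=0.291×3.06=0.8905; √(2b)=0.7629; u=(0.8905+(-11.029))/0.7629=-13.2897, w=(0.8905−(-11.029))/0.7629=15.6241
k=2: b·v=0.291×(-2.468)=-0.7182; √(2b)=0.7629; u=(-0.7182+12.244)/0.7629=15.1081, w=(-0.7182−12.244)/0.7629=-16.9909
k=3: b·v=0.291×0.922=0.2683; √(2b)=0.7629; u=(0.2683+(-14.133))/0.7629=-18.1739, w=(0.2683−(-14.133))/0.7629=18.8773

0: u=44.1941 w=-44.0415
1: u=-13.2897 w=15.6241
2: u=15.1081 w=-16.9909
3: u=-18.1739 w=18.8773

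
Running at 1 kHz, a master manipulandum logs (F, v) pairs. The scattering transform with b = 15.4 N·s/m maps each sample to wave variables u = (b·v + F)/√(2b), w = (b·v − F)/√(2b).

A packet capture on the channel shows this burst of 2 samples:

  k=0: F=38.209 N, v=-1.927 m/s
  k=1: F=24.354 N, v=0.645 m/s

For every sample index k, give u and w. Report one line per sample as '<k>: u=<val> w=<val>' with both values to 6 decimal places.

k=0: b·v=15.4×(-1.927)=-29.675800; √(2b)=5.549775; u=(-29.675800+38.209)/5.549775=1.537576, w=(-29.675800−38.209)/5.549775=-12.231992
k=1: b·v=15.4×0.645=9.933000; √(2b)=5.549775; u=(9.933000+24.354)/5.549775=6.178089, w=(9.933000−24.354)/5.549775=-2.598484

0: u=1.537576 w=-12.231992
1: u=6.178089 w=-2.598484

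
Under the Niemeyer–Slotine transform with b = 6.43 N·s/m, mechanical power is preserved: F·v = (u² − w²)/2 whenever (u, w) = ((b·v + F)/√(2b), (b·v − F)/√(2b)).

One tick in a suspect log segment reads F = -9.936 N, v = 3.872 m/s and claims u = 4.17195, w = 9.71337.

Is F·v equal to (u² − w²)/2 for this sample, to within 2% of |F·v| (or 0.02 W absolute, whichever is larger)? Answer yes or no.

yes

F·v = (-9.936)×3.872 = -38.4722 W.
(u² − w²)/2 = (17.4052 − 94.3496)/2 = -38.4722 W.
|Δ| = 0.0000;  2% of max(1, |F·v|) = 0.7694.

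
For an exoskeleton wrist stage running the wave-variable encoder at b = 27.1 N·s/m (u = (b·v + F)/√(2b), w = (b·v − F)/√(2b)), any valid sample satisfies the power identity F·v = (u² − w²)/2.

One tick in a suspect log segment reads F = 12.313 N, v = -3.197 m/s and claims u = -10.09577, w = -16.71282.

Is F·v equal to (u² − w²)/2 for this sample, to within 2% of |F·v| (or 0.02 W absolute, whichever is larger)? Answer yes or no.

no

F·v = 12.313×(-3.197) = -39.36466 W.
(u² − w²)/2 = (101.92457 − 279.31835)/2 = -88.69689 W.
|Δ| = 49.33223;  2% of max(1, |F·v|) = 0.78729.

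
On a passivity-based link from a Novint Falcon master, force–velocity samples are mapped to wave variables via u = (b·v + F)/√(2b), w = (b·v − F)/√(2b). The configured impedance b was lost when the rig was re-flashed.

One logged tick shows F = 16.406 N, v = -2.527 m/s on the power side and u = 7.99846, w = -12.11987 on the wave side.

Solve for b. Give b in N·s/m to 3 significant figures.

u + w = -4.1214;  u + w = √(2b)·v, so √(2b) = -4.1214/(-2.527) = 1.6309.
b = (√(2b))²/2 = 2.6600/2 = 1.3300.
(Check via u − w = 2F/√(2b): u − w = 20.1183, 2F/√(2b) = 20.1183.)

b = 1.33 N·s/m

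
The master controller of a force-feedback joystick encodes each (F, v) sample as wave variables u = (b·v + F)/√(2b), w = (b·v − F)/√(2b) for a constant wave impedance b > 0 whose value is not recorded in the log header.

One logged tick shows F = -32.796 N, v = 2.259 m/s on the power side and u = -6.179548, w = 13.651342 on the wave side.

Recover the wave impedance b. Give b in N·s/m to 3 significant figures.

u + w = 7.471794;  u + w = √(2b)·v, so √(2b) = 7.471794/2.259 = 3.307567.
b = (√(2b))²/2 = 10.940000/2 = 5.470000.
(Check via u − w = 2F/√(2b): u − w = -19.830890, 2F/√(2b) = -19.830890.)

b = 5.47 N·s/m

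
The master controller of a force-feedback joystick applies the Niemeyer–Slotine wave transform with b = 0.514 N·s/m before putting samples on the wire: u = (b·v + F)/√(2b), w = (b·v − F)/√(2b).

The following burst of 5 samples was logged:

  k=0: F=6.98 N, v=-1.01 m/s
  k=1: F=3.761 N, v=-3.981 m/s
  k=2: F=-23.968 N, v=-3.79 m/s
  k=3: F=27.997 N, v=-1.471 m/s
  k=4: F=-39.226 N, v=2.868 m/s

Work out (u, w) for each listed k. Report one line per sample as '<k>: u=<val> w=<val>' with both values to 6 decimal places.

k=0: b·v=0.514×(-1.01)=-0.519140; √(2b)=1.013903; u=(-0.519140+6.98)/1.013903=6.372264, w=(-0.519140−6.98)/1.013903=-7.396307
k=1: b·v=0.514×(-3.981)=-2.046234; √(2b)=1.013903; u=(-2.046234+3.761)/1.013903=1.691252, w=(-2.046234−3.761)/1.013903=-5.727601
k=2: b·v=0.514×(-3.79)=-1.948060; √(2b)=1.013903; u=(-1.948060+(-23.968))/1.013903=-25.560681, w=(-1.948060−(-23.968))/1.013903=21.717987
k=3: b·v=0.514×(-1.471)=-0.756094; √(2b)=1.013903; u=(-0.756094+27.997)/1.013903=26.867360, w=(-0.756094−27.997)/1.013903=-28.358812
k=4: b·v=0.514×2.868=1.474152; √(2b)=1.013903; u=(1.474152+(-39.226))/1.013903=-37.234168, w=(1.474152−(-39.226))/1.013903=40.142043

0: u=6.372264 w=-7.396307
1: u=1.691252 w=-5.727601
2: u=-25.560681 w=21.717987
3: u=26.867360 w=-28.358812
4: u=-37.234168 w=40.142043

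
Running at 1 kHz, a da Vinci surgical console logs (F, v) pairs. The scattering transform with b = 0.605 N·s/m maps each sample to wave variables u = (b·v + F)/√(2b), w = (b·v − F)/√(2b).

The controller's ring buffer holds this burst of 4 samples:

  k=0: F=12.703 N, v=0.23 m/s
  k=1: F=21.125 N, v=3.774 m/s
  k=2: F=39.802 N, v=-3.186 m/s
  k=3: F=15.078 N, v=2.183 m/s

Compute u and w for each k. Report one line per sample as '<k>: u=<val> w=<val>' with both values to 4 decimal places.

k=0: b·v=0.605×0.23=0.1391; √(2b)=1.1000; u=(0.1391+12.703)/1.1000=11.6747, w=(0.1391−12.703)/1.1000=-11.4217
k=1: b·v=0.605×3.774=2.2833; √(2b)=1.1000; u=(2.2833+21.125)/1.1000=21.2802, w=(2.2833−21.125)/1.1000=-17.1288
k=2: b·v=0.605×(-3.186)=-1.9275; √(2b)=1.1000; u=(-1.9275+39.802)/1.1000=34.4313, w=(-1.9275−39.802)/1.1000=-37.9359
k=3: b·v=0.605×2.183=1.3207; √(2b)=1.1000; u=(1.3207+15.078)/1.1000=14.9079, w=(1.3207−15.078)/1.1000=-12.5066

0: u=11.6747 w=-11.4217
1: u=21.2802 w=-17.1288
2: u=34.4313 w=-37.9359
3: u=14.9079 w=-12.5066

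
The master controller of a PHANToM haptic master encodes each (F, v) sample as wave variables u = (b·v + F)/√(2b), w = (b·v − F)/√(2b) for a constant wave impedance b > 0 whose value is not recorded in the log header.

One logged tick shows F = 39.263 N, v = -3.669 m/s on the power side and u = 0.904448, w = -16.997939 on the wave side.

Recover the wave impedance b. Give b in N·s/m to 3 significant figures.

b = 9.62 N·s/m

u + w = -16.093491;  u + w = √(2b)·v, so √(2b) = -16.093491/(-3.669) = 4.386343.
b = (√(2b))²/2 = 19.240001/2 = 9.620001.
(Check via u − w = 2F/√(2b): u − w = 17.902387, 2F/√(2b) = 17.902386.)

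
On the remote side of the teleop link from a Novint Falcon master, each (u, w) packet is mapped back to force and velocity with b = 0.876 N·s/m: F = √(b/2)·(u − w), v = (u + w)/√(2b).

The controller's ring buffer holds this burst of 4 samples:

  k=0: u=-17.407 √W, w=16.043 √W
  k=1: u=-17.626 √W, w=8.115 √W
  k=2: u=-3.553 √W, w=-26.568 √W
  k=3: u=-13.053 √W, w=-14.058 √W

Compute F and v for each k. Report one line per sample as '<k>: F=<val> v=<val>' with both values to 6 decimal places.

k=0: u−w=-33.450000, u+w=-1.364000; √(b/2)=0.661816, √(2b)=1.323631; F=0.661816×(-33.45)=-22.137735, v=-1.364000/1.323631=-1.030498
k=1: u−w=-25.741000, u+w=-9.511000; √(b/2)=0.661816, √(2b)=1.323631; F=0.661816×(-25.741)=-17.035798, v=-9.511000/1.323631=-7.185535
k=2: u−w=23.015000, u+w=-30.121000; √(b/2)=0.661816, √(2b)=1.323631; F=0.661816×23.015=15.231688, v=-30.121000/1.323631=-22.756336
k=3: u−w=1.005000, u+w=-27.111000; √(b/2)=0.661816, √(2b)=1.323631; F=0.661816×1.005=0.665125, v=-27.111000/1.323631=-20.482289

0: F=-22.137735 v=-1.030498
1: F=-17.035798 v=-7.185535
2: F=15.231688 v=-22.756336
3: F=0.665125 v=-20.482289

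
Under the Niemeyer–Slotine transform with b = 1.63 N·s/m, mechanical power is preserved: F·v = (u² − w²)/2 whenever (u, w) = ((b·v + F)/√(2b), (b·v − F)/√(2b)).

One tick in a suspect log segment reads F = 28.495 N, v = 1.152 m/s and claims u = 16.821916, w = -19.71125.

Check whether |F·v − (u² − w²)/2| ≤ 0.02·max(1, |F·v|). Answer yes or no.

F·v = 28.495×1.152 = 32.826240 W.
(u² − w²)/2 = (282.976858 − 388.533377)/2 = -52.778259 W.
|Δ| = 85.604499;  2% of max(1, |F·v|) = 0.656525.

no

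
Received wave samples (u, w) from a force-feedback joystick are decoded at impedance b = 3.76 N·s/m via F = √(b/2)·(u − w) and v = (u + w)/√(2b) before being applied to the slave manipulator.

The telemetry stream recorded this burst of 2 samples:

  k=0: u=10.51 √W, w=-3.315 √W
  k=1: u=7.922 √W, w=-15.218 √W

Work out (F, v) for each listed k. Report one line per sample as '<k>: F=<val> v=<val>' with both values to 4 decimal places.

k=0: u−w=13.8250, u+w=7.1950; √(b/2)=1.3711, √(2b)=2.7423; F=1.3711×13.825=18.9559, v=7.1950/2.7423=2.6237
k=1: u−w=23.1400, u+w=-7.2960; √(b/2)=1.3711, √(2b)=2.7423; F=1.3711×23.14=31.7280, v=-7.2960/2.7423=-2.6606

0: F=18.9559 v=2.6237
1: F=31.7280 v=-2.6606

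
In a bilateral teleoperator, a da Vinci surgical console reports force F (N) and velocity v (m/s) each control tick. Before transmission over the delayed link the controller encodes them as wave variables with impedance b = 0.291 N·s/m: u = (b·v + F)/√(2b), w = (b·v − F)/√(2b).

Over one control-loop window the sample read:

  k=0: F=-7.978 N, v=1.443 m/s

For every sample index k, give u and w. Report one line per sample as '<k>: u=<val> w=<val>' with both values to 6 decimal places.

0: u=-9.907188 w=11.008037

k=0: b·v=0.291×1.443=0.419913; √(2b)=0.762889; u=(0.419913+(-7.978))/0.762889=-9.907188, w=(0.419913−(-7.978))/0.762889=11.008037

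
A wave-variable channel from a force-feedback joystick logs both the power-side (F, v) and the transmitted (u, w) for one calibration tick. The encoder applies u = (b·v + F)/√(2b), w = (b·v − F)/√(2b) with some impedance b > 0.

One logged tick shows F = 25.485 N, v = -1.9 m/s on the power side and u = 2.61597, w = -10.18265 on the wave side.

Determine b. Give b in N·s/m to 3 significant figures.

u + w = -7.56668;  u + w = √(2b)·v, so √(2b) = -7.56668/(-1.9) = 3.98246.
b = (√(2b))²/2 = 15.86001/2 = 7.93001.
(Check via u − w = 2F/√(2b): u − w = 12.79862, 2F/√(2b) = 12.79861.)

b = 7.93 N·s/m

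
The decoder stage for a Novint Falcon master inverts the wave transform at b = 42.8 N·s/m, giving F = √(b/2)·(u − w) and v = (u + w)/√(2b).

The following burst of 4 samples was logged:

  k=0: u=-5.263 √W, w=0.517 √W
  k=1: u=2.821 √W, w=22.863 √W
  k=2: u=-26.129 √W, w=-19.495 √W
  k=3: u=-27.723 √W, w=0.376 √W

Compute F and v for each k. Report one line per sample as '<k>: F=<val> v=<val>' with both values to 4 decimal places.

0: F=-26.7384 v=-0.5130
1: F=-92.7146 v=2.7760
2: F=-30.6890 v=-4.9312
3: F=-129.9864 v=-2.9558

k=0: u−w=-5.7800, u+w=-4.7460; √(b/2)=4.6260, √(2b)=9.2520; F=4.6260×(-5.78)=-26.7384, v=-4.7460/9.2520=-0.5130
k=1: u−w=-20.0420, u+w=25.6840; √(b/2)=4.6260, √(2b)=9.2520; F=4.6260×(-20.042)=-92.7146, v=25.6840/9.2520=2.7760
k=2: u−w=-6.6340, u+w=-45.6240; √(b/2)=4.6260, √(2b)=9.2520; F=4.6260×(-6.634)=-30.6890, v=-45.6240/9.2520=-4.9312
k=3: u−w=-28.0990, u+w=-27.3470; √(b/2)=4.6260, √(2b)=9.2520; F=4.6260×(-28.099)=-129.9864, v=-27.3470/9.2520=-2.9558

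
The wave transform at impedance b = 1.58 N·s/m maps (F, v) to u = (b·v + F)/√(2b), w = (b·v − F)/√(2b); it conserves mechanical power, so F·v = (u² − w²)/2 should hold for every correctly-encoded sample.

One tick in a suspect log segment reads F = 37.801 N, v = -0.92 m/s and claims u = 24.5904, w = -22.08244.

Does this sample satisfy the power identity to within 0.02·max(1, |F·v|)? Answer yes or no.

no

F·v = 37.801×(-0.92) = -34.77692 W.
(u² − w²)/2 = (604.68777 − 487.63416)/2 = 58.52681 W.
|Δ| = 93.30373;  2% of max(1, |F·v|) = 0.69554.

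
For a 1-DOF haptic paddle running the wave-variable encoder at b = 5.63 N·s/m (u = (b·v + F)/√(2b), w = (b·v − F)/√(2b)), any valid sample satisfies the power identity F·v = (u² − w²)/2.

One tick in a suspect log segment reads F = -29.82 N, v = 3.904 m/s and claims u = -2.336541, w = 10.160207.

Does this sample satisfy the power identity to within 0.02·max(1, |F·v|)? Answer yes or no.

F·v = (-29.82)×3.904 = -116.417280 W.
(u² − w²)/2 = (5.459424 − 103.229806)/2 = -48.885191 W.
|Δ| = 67.532089;  2% of max(1, |F·v|) = 2.328346.

no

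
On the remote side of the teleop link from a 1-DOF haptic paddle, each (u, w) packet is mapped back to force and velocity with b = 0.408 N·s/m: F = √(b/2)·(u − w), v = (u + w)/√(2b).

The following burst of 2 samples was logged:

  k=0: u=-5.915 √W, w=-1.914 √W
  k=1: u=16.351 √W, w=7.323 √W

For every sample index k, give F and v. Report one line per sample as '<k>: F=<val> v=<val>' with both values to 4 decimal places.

k=0: u−w=-4.0010, u+w=-7.8290; √(b/2)=0.4517, √(2b)=0.9033; F=0.4517×(-4.001)=-1.8071, v=-7.8290/0.9033=-8.6668
k=1: u−w=9.0280, u+w=23.6740; √(b/2)=0.4517, √(2b)=0.9033; F=0.4517×9.028=4.0776, v=23.6740/0.9033=26.2076

0: F=-1.8071 v=-8.6668
1: F=4.0776 v=26.2076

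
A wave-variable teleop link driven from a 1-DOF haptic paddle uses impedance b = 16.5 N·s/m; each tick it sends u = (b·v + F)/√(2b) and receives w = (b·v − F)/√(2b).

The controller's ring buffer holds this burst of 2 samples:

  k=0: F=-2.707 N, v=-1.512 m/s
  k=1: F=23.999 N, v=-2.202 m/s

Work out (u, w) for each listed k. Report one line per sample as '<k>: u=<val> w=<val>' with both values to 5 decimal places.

k=0: b·v=16.5×(-1.512)=-24.94800; √(2b)=5.74456; u=(-24.94800+(-2.707))/5.74456=-4.81412, w=(-24.94800−(-2.707))/5.74456=-3.87166
k=1: b·v=16.5×(-2.202)=-36.33300; √(2b)=5.74456; u=(-36.33300+23.999)/5.74456=-2.14707, w=(-36.33300−23.999)/5.74456=-10.50245

0: u=-4.81412 w=-3.87166
1: u=-2.14707 w=-10.50245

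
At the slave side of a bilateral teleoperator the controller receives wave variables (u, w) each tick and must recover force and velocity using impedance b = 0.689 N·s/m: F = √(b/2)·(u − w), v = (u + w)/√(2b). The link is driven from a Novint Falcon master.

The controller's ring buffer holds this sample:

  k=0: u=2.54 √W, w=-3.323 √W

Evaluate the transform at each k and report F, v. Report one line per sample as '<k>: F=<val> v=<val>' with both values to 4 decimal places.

0: F=3.4412 v=-0.6670

k=0: u−w=5.8630, u+w=-0.7830; √(b/2)=0.5869, √(2b)=1.1739; F=0.5869×5.863=3.4412, v=-0.7830/1.1739=-0.6670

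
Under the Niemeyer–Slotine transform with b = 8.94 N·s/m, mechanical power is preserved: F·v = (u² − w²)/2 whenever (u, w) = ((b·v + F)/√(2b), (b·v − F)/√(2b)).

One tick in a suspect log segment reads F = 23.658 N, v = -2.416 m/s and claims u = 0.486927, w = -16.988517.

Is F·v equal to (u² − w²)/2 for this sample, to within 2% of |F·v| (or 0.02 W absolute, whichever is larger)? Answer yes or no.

F·v = 23.658×(-2.416) = -57.157728 W.
(u² − w²)/2 = (0.237098 − 288.609710)/2 = -144.186306 W.
|Δ| = 87.028578;  2% of max(1, |F·v|) = 1.143155.

no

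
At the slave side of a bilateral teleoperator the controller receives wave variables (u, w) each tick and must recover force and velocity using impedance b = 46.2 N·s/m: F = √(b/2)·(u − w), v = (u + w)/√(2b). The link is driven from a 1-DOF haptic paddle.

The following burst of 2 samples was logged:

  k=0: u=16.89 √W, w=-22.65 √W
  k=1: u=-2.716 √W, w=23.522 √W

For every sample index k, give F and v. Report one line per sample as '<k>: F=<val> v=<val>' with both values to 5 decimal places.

k=0: u−w=39.54000, u+w=-5.76000; √(b/2)=4.80625, √(2b)=9.61249; F=4.80625×39.54=190.03896, v=-5.76000/9.61249=-0.59922
k=1: u−w=-26.23800, u+w=20.80600; √(b/2)=4.80625, √(2b)=9.61249; F=4.80625×(-26.238)=-126.10628, v=20.80600/9.61249=2.16448

0: F=190.03896 v=-0.59922
1: F=-126.10628 v=2.16448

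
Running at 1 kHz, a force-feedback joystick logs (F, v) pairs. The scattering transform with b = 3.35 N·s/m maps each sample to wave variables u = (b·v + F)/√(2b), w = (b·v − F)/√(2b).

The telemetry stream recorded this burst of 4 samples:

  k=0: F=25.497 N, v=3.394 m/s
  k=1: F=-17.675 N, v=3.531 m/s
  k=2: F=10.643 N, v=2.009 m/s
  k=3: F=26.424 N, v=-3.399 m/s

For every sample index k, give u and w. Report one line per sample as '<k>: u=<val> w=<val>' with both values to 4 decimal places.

0: u=14.2429 w=-5.4578
1: u=-2.2586 w=11.3983
2: u=6.7118 w=-1.5117
3: u=5.8094 w=-14.6075

k=0: b·v=3.35×3.394=11.3699; √(2b)=2.5884; u=(11.3699+25.497)/2.5884=14.2429, w=(11.3699−25.497)/2.5884=-5.4578
k=1: b·v=3.35×3.531=11.8289; √(2b)=2.5884; u=(11.8289+(-17.675))/2.5884=-2.2586, w=(11.8289−(-17.675))/2.5884=11.3983
k=2: b·v=3.35×2.009=6.7302; √(2b)=2.5884; u=(6.7302+10.643)/2.5884=6.7118, w=(6.7302−10.643)/2.5884=-1.5117
k=3: b·v=3.35×(-3.399)=-11.3866; √(2b)=2.5884; u=(-11.3866+26.424)/2.5884=5.8094, w=(-11.3866−26.424)/2.5884=-14.6075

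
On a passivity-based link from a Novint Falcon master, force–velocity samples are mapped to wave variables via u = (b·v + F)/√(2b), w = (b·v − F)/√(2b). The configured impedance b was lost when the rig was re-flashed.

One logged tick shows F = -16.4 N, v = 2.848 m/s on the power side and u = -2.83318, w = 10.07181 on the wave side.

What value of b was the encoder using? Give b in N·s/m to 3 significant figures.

b = 3.23 N·s/m

u + w = 7.2386;  u + w = √(2b)·v, so √(2b) = 7.2386/2.848 = 2.5417.
b = (√(2b))²/2 = 6.4600/2 = 3.2300.
(Check via u − w = 2F/√(2b): u − w = -12.9050, 2F/√(2b) = -12.9050.)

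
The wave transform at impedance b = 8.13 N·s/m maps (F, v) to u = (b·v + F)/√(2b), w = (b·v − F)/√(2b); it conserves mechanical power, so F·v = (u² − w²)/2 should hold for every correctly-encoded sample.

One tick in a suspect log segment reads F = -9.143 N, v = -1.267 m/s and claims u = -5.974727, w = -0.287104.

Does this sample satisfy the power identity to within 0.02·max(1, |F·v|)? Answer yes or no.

F·v = (-9.143)×(-1.267) = 11.584181 W.
(u² − w²)/2 = (35.697363 − 0.082429)/2 = 17.807467 W.
|Δ| = 6.223286;  2% of max(1, |F·v|) = 0.231684.

no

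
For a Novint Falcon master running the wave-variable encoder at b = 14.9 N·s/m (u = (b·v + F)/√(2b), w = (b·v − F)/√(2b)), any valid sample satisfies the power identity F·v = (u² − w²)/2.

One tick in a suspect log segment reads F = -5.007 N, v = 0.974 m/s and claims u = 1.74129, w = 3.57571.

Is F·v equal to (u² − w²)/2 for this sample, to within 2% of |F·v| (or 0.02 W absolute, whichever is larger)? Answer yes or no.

yes

F·v = (-5.007)×0.974 = -4.8768 W.
(u² − w²)/2 = (3.0321 − 12.7857)/2 = -4.8768 W.
|Δ| = 0.0000;  2% of max(1, |F·v|) = 0.0975.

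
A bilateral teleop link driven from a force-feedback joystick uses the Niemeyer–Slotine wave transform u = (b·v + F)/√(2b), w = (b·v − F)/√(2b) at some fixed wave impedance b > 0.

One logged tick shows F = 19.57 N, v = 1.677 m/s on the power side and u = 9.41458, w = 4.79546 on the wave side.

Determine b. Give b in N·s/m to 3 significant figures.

u + w = 14.21004;  u + w = √(2b)·v, so √(2b) = 14.21004/1.677 = 8.47349.
b = (√(2b))²/2 = 71.80001/2 = 35.90000.
(Check via u − w = 2F/√(2b): u − w = 4.61912, 2F/√(2b) = 4.61911.)

b = 35.9 N·s/m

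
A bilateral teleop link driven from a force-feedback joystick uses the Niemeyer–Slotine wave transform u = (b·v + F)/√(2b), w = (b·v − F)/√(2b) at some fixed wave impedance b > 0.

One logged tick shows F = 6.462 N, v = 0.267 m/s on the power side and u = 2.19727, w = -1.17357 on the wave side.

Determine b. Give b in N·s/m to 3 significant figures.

u + w = 1.02370;  u + w = √(2b)·v, so √(2b) = 1.02370/0.267 = 3.83408.
b = (√(2b))²/2 = 14.70019/2 = 7.35009.
(Check via u − w = 2F/√(2b): u − w = 3.37084, 2F/√(2b) = 3.37082.)

b = 7.35 N·s/m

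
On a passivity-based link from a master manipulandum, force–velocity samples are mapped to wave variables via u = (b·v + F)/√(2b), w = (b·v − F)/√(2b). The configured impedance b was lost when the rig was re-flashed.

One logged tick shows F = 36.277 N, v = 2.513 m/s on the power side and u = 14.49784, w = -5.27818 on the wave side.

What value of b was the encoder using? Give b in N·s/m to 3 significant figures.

u + w = 9.21966;  u + w = √(2b)·v, so √(2b) = 9.21966/2.513 = 3.66879.
b = (√(2b))²/2 = 13.45999/2 = 6.73000.
(Check via u − w = 2F/√(2b): u − w = 19.77602, 2F/√(2b) = 19.77602.)

b = 6.73 N·s/m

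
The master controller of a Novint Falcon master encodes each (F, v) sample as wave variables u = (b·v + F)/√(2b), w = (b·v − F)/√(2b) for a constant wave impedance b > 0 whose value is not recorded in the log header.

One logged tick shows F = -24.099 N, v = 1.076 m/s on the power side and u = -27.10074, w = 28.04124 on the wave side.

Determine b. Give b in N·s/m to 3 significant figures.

b = 0.382 N·s/m

u + w = 0.9405;  u + w = √(2b)·v, so √(2b) = 0.9405/1.076 = 0.8741.
b = (√(2b))²/2 = 0.7640/2 = 0.3820.
(Check via u − w = 2F/√(2b): u − w = -55.1420, 2F/√(2b) = -55.1420.)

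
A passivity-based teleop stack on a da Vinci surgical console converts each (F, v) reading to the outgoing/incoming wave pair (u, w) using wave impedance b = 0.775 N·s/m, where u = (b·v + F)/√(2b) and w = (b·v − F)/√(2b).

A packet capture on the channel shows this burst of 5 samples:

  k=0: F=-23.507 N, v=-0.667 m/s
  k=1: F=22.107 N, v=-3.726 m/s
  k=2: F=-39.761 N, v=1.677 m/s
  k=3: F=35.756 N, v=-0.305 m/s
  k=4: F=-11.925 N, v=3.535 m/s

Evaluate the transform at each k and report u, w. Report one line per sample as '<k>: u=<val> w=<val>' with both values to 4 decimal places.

0: u=-19.2965 w=18.4661
1: u=15.4374 w=-20.0762
2: u=-30.8929 w=32.9807
3: u=28.5300 w=-28.9098
4: u=-7.3779 w=11.7789

k=0: b·v=0.775×(-0.667)=-0.5169; √(2b)=1.2450; u=(-0.5169+(-23.507))/1.2450=-19.2965, w=(-0.5169−(-23.507))/1.2450=18.4661
k=1: b·v=0.775×(-3.726)=-2.8877; √(2b)=1.2450; u=(-2.8877+22.107)/1.2450=15.4374, w=(-2.8877−22.107)/1.2450=-20.0762
k=2: b·v=0.775×1.677=1.2997; √(2b)=1.2450; u=(1.2997+(-39.761))/1.2450=-30.8929, w=(1.2997−(-39.761))/1.2450=32.9807
k=3: b·v=0.775×(-0.305)=-0.2364; √(2b)=1.2450; u=(-0.2364+35.756)/1.2450=28.5300, w=(-0.2364−35.756)/1.2450=-28.9098
k=4: b·v=0.775×3.535=2.7396; √(2b)=1.2450; u=(2.7396+(-11.925))/1.2450=-7.3779, w=(2.7396−(-11.925))/1.2450=11.7789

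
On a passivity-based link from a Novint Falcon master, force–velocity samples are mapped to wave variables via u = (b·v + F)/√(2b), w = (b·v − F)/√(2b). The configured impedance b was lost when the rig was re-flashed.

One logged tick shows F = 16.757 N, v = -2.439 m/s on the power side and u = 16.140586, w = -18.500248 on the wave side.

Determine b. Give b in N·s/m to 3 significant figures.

u + w = -2.359662;  u + w = √(2b)·v, so √(2b) = -2.359662/(-2.439) = 0.967471.
b = (√(2b))²/2 = 0.936000/2 = 0.468000.
(Check via u − w = 2F/√(2b): u − w = 34.640834, 2F/√(2b) = 34.640828.)

b = 0.468 N·s/m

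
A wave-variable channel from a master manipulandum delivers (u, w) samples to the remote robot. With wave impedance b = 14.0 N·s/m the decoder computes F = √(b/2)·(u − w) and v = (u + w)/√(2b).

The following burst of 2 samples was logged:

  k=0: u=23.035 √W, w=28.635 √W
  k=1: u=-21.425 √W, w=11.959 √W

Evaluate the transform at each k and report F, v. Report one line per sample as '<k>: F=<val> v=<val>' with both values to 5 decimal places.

0: F=-14.81621 v=9.76471
1: F=-88.32576 v=-1.78891

k=0: u−w=-5.60000, u+w=51.67000; √(b/2)=2.64575, √(2b)=5.29150; F=2.64575×(-5.6)=-14.81621, v=51.67000/5.29150=9.76471
k=1: u−w=-33.38400, u+w=-9.46600; √(b/2)=2.64575, √(2b)=5.29150; F=2.64575×(-33.384)=-88.32576, v=-9.46600/5.29150=-1.78891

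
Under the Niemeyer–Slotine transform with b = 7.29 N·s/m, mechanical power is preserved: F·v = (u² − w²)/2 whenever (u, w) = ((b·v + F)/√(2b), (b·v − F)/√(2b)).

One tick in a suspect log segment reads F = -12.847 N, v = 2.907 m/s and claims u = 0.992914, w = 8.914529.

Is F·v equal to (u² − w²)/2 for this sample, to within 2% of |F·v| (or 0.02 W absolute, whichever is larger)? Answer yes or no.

F·v = (-12.847)×2.907 = -37.346229 W.
(u² − w²)/2 = (0.985878 − 79.468827)/2 = -39.241475 W.
|Δ| = 1.895246;  2% of max(1, |F·v|) = 0.746925.

no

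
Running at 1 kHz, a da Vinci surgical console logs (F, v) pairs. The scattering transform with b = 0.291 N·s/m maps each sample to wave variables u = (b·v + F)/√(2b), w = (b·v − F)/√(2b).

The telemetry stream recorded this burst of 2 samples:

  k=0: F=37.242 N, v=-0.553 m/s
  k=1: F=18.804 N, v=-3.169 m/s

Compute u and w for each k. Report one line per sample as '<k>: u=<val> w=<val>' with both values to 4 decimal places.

k=0: b·v=0.291×(-0.553)=-0.1609; √(2b)=0.7629; u=(-0.1609+37.242)/0.7629=48.6061, w=(-0.1609−37.242)/0.7629=-49.0280
k=1: b·v=0.291×(-3.169)=-0.9222; √(2b)=0.7629; u=(-0.9222+18.804)/0.7629=23.4396, w=(-0.9222−18.804)/0.7629=-25.8572

0: u=48.6061 w=-49.0280
1: u=23.4396 w=-25.8572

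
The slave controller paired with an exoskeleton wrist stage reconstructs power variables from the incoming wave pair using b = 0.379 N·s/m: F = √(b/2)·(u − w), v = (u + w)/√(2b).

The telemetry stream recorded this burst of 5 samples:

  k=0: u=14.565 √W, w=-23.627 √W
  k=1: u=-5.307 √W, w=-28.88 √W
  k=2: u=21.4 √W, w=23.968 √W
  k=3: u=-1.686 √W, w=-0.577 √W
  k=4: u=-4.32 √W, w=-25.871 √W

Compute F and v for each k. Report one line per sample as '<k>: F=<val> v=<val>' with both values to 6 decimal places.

k=0: u−w=38.192000, u+w=-9.062000; √(b/2)=0.435316, √(2b)=0.870632; F=0.435316×38.192=16.625588, v=-9.062000/0.870632=-10.408531
k=1: u−w=23.573000, u+w=-34.187000; √(b/2)=0.435316, √(2b)=0.870632; F=0.435316×23.573=10.261704, v=-34.187000/0.870632=-39.266879
k=2: u−w=-2.568000, u+w=45.368000; √(b/2)=0.435316, √(2b)=0.870632; F=0.435316×(-2.568)=-1.117891, v=45.368000/0.870632=52.109275
k=3: u−w=-1.109000, u+w=-2.263000; √(b/2)=0.435316, √(2b)=0.870632; F=0.435316×(-1.109)=-0.482765, v=-2.263000/0.870632=-2.599261
k=4: u−w=21.551000, u+w=-30.191000; √(b/2)=0.435316, √(2b)=0.870632; F=0.435316×21.551=9.381495, v=-30.191000/0.870632=-34.677110

0: F=16.625588 v=-10.408531
1: F=10.261704 v=-39.266879
2: F=-1.117891 v=52.109275
3: F=-0.482765 v=-2.599261
4: F=9.381495 v=-34.677110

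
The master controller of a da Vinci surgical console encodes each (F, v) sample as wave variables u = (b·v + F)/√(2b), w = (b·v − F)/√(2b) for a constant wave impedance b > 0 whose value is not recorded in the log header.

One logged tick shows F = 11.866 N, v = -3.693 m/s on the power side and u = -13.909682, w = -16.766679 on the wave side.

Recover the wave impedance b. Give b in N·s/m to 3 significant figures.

u + w = -30.676361;  u + w = √(2b)·v, so √(2b) = -30.676361/(-3.693) = 8.306624.
b = (√(2b))²/2 = 68.999996/2 = 34.499998.
(Check via u − w = 2F/√(2b): u − w = 2.856997, 2F/√(2b) = 2.856997.)

b = 34.5 N·s/m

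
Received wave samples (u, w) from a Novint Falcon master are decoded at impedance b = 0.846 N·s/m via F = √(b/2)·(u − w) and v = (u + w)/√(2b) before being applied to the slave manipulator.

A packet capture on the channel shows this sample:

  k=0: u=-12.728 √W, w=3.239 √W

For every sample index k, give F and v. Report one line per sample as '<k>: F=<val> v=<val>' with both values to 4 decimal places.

0: F=-10.3847 v=-7.2949

k=0: u−w=-15.9670, u+w=-9.4890; √(b/2)=0.6504, √(2b)=1.3008; F=0.6504×(-15.967)=-10.3847, v=-9.4890/1.3008=-7.2949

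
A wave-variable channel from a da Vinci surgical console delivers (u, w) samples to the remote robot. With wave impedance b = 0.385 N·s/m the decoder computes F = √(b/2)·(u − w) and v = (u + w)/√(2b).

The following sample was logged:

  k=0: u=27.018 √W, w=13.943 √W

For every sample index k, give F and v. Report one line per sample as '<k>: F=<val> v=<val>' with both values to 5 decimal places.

0: F=5.73663 v=46.67939

k=0: u−w=13.07500, u+w=40.96100; √(b/2)=0.43875, √(2b)=0.87750; F=0.43875×13.075=5.73663, v=40.96100/0.87750=46.67939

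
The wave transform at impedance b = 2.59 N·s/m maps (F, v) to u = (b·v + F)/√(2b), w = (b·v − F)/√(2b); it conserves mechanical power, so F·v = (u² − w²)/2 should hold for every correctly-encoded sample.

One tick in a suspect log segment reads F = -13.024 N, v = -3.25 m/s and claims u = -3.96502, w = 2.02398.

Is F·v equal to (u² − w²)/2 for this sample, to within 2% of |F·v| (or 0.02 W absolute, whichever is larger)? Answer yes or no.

F·v = (-13.024)×(-3.25) = 42.32800 W.
(u² − w²)/2 = (15.72138 − 4.09650)/2 = 5.81244 W.
|Δ| = 36.51556;  2% of max(1, |F·v|) = 0.84656.

no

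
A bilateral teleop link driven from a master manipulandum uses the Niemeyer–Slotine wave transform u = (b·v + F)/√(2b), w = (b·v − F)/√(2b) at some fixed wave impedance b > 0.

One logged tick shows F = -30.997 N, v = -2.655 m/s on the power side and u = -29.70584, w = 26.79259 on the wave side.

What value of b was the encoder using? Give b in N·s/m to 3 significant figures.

u + w = -2.91325;  u + w = √(2b)·v, so √(2b) = -2.91325/(-2.655) = 1.09727.
b = (√(2b))²/2 = 1.20400/2 = 0.60200.
(Check via u − w = 2F/√(2b): u − w = -56.49843, 2F/√(2b) = -56.49844.)

b = 0.602 N·s/m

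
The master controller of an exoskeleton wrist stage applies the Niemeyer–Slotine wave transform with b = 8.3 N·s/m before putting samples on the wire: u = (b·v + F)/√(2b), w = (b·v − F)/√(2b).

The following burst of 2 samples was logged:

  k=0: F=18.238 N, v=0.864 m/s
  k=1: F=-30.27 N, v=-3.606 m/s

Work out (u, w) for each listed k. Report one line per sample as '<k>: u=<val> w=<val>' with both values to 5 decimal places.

k=0: b·v=8.3×0.864=7.17120; √(2b)=4.07431; u=(7.17120+18.238)/4.07431=6.23644, w=(7.17120−18.238)/4.07431=-2.71624
k=1: b·v=8.3×(-3.606)=-29.92980; √(2b)=4.07431; u=(-29.92980+(-30.27))/4.07431=-14.77546, w=(-29.92980−(-30.27))/4.07431=0.08350

0: u=6.23644 w=-2.71624
1: u=-14.77546 w=0.08350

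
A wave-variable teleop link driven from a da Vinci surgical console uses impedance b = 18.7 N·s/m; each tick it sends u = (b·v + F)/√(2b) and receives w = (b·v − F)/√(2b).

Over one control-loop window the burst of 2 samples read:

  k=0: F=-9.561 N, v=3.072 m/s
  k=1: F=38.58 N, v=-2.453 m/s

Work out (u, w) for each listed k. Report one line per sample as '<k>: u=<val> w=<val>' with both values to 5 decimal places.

0: u=7.83010 w=10.95688
1: u=-1.19222 w=-13.80923

k=0: b·v=18.7×3.072=57.44640; √(2b)=6.11555; u=(57.44640+(-9.561))/6.11555=7.83010, w=(57.44640−(-9.561))/6.11555=10.95688
k=1: b·v=18.7×(-2.453)=-45.87110; √(2b)=6.11555; u=(-45.87110+38.58)/6.11555=-1.19222, w=(-45.87110−38.58)/6.11555=-13.80923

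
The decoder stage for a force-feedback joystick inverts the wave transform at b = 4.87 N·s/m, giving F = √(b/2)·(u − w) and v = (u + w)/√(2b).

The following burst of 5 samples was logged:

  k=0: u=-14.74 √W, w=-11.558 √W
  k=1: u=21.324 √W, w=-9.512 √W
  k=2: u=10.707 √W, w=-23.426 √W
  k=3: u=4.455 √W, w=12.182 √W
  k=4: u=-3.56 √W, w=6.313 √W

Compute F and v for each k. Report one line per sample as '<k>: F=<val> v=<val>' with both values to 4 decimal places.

0: F=-4.9653 v=-8.4264
1: F=48.1180 v=3.7848
2: F=53.2628 v=-4.0754
3: F=-12.0576 v=5.3308
4: F=-15.4063 v=0.8821

k=0: u−w=-3.1820, u+w=-26.2980; √(b/2)=1.5604, √(2b)=3.1209; F=1.5604×(-3.182)=-4.9653, v=-26.2980/3.1209=-8.4264
k=1: u−w=30.8360, u+w=11.8120; √(b/2)=1.5604, √(2b)=3.1209; F=1.5604×30.836=48.1180, v=11.8120/3.1209=3.7848
k=2: u−w=34.1330, u+w=-12.7190; √(b/2)=1.5604, √(2b)=3.1209; F=1.5604×34.133=53.2628, v=-12.7190/3.1209=-4.0754
k=3: u−w=-7.7270, u+w=16.6370; √(b/2)=1.5604, √(2b)=3.1209; F=1.5604×(-7.727)=-12.0576, v=16.6370/3.1209=5.3308
k=4: u−w=-9.8730, u+w=2.7530; √(b/2)=1.5604, √(2b)=3.1209; F=1.5604×(-9.873)=-15.4063, v=2.7530/3.1209=0.8821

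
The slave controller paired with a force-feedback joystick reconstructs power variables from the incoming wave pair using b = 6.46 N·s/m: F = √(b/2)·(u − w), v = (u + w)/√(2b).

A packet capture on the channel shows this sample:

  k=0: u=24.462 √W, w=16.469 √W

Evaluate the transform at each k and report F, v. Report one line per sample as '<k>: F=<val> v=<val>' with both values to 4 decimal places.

k=0: u−w=7.9930, u+w=40.9310; √(b/2)=1.7972, √(2b)=3.5944; F=1.7972×7.993=14.3652, v=40.9310/3.5944=11.3873

0: F=14.3652 v=11.3873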